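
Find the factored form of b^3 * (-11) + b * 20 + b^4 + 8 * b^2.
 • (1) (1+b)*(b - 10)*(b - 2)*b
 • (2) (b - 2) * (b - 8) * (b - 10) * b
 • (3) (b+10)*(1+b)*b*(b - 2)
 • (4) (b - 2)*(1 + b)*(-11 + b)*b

We need to factor b^3 * (-11) + b * 20 + b^4 + 8 * b^2.
The factored form is (1+b)*(b - 10)*(b - 2)*b.
1) (1+b)*(b - 10)*(b - 2)*b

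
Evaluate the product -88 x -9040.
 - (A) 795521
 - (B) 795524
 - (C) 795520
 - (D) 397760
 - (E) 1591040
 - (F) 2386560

-88 * -9040 = 795520
C) 795520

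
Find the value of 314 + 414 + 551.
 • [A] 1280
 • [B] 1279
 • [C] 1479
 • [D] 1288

First: 314 + 414 = 728
Then: 728 + 551 = 1279
B) 1279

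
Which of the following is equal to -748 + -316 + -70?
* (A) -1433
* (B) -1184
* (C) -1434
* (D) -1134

First: -748 + -316 = -1064
Then: -1064 + -70 = -1134
D) -1134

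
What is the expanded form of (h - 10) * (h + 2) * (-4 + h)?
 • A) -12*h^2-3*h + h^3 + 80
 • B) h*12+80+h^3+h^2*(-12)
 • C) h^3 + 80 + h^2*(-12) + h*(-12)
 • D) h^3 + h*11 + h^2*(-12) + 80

Expanding (h - 10) * (h + 2) * (-4 + h):
= h*12+80+h^3+h^2*(-12)
B) h*12+80+h^3+h^2*(-12)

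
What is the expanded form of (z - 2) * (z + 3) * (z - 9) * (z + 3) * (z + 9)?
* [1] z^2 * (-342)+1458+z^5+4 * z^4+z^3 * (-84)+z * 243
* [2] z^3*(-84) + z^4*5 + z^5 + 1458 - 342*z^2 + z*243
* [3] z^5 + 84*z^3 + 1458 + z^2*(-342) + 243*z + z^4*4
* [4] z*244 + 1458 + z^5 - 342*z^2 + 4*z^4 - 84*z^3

Expanding (z - 2) * (z + 3) * (z - 9) * (z + 3) * (z + 9):
= z^2 * (-342)+1458+z^5+4 * z^4+z^3 * (-84)+z * 243
1) z^2 * (-342)+1458+z^5+4 * z^4+z^3 * (-84)+z * 243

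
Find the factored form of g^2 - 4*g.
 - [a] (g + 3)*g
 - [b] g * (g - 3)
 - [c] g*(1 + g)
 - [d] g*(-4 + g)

We need to factor g^2 - 4*g.
The factored form is g*(-4 + g).
d) g*(-4 + g)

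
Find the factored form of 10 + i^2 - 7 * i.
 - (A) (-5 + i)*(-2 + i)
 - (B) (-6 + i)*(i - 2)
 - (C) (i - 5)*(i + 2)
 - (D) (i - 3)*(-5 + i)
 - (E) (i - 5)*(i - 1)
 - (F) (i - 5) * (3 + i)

We need to factor 10 + i^2 - 7 * i.
The factored form is (-5 + i)*(-2 + i).
A) (-5 + i)*(-2 + i)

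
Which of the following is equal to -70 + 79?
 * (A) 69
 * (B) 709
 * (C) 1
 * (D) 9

-70 + 79 = 9
D) 9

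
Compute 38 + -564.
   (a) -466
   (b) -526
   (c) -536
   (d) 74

38 + -564 = -526
b) -526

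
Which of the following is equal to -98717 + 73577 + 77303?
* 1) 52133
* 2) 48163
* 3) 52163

First: -98717 + 73577 = -25140
Then: -25140 + 77303 = 52163
3) 52163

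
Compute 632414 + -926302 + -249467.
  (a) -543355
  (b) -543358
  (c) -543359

First: 632414 + -926302 = -293888
Then: -293888 + -249467 = -543355
a) -543355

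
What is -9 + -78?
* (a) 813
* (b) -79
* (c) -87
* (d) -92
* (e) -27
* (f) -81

-9 + -78 = -87
c) -87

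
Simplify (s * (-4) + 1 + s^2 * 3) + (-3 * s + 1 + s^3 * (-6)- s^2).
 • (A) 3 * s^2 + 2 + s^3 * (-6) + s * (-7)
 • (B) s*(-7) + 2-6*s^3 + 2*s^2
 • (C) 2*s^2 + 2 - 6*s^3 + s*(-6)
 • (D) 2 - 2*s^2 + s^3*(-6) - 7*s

Adding the polynomials and combining like terms:
(s*(-4) + 1 + s^2*3) + (-3*s + 1 + s^3*(-6) - s^2)
= s*(-7) + 2-6*s^3 + 2*s^2
B) s*(-7) + 2-6*s^3 + 2*s^2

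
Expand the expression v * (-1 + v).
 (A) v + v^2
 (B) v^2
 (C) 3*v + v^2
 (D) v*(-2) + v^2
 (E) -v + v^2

Expanding v * (-1 + v):
= -v + v^2
E) -v + v^2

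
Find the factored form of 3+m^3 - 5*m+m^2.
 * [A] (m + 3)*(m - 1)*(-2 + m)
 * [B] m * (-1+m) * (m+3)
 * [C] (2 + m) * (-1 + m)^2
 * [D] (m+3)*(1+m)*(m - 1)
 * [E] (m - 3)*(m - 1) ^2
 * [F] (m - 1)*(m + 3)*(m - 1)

We need to factor 3+m^3 - 5*m+m^2.
The factored form is (m - 1)*(m + 3)*(m - 1).
F) (m - 1)*(m + 3)*(m - 1)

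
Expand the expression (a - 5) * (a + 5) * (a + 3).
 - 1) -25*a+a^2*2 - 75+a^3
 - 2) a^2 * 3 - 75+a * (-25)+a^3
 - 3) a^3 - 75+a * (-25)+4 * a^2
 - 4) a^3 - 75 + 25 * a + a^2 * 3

Expanding (a - 5) * (a + 5) * (a + 3):
= a^2 * 3 - 75+a * (-25)+a^3
2) a^2 * 3 - 75+a * (-25)+a^3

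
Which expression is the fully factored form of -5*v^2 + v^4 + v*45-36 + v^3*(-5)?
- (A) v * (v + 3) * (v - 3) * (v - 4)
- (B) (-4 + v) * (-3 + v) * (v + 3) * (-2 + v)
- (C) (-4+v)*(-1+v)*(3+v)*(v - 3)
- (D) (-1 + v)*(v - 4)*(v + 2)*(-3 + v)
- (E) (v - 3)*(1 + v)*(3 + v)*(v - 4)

We need to factor -5*v^2 + v^4 + v*45-36 + v^3*(-5).
The factored form is (-4+v)*(-1+v)*(3+v)*(v - 3).
C) (-4+v)*(-1+v)*(3+v)*(v - 3)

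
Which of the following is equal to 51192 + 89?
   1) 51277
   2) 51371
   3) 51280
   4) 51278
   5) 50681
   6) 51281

51192 + 89 = 51281
6) 51281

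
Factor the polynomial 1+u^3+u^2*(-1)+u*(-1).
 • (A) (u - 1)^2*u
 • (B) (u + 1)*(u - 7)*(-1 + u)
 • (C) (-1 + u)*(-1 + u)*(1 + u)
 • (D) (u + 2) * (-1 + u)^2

We need to factor 1+u^3+u^2*(-1)+u*(-1).
The factored form is (-1 + u)*(-1 + u)*(1 + u).
C) (-1 + u)*(-1 + u)*(1 + u)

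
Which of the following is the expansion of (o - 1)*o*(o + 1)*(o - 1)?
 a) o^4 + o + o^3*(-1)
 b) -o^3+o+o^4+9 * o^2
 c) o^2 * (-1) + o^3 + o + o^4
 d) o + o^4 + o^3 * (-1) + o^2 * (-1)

Expanding (o - 1)*o*(o + 1)*(o - 1):
= o + o^4 + o^3 * (-1) + o^2 * (-1)
d) o + o^4 + o^3 * (-1) + o^2 * (-1)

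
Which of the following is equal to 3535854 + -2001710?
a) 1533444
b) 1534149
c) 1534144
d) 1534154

3535854 + -2001710 = 1534144
c) 1534144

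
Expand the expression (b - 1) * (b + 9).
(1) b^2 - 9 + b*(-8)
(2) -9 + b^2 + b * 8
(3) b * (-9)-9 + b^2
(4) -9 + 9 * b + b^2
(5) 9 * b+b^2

Expanding (b - 1) * (b + 9):
= -9 + b^2 + b * 8
2) -9 + b^2 + b * 8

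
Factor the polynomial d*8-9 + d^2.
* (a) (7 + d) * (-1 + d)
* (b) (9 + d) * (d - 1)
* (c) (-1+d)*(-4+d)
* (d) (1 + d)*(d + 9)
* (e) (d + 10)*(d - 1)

We need to factor d*8-9 + d^2.
The factored form is (9 + d) * (d - 1).
b) (9 + d) * (d - 1)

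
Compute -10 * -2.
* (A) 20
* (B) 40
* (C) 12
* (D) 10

-10 * -2 = 20
A) 20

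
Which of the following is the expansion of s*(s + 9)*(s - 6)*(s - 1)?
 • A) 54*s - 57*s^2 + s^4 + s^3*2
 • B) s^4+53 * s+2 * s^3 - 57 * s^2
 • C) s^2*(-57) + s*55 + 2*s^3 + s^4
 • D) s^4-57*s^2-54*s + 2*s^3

Expanding s*(s + 9)*(s - 6)*(s - 1):
= 54*s - 57*s^2 + s^4 + s^3*2
A) 54*s - 57*s^2 + s^4 + s^3*2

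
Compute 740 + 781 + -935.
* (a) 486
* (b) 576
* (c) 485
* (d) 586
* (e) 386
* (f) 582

First: 740 + 781 = 1521
Then: 1521 + -935 = 586
d) 586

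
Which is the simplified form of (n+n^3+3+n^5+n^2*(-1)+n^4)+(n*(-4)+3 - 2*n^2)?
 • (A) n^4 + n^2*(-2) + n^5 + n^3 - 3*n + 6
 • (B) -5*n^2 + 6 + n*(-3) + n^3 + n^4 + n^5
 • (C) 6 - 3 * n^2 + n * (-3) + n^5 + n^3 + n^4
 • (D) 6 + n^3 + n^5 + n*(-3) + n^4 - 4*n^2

Adding the polynomials and combining like terms:
(n + n^3 + 3 + n^5 + n^2*(-1) + n^4) + (n*(-4) + 3 - 2*n^2)
= 6 - 3 * n^2 + n * (-3) + n^5 + n^3 + n^4
C) 6 - 3 * n^2 + n * (-3) + n^5 + n^3 + n^4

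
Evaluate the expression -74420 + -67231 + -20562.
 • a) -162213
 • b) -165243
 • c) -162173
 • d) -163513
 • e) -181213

First: -74420 + -67231 = -141651
Then: -141651 + -20562 = -162213
a) -162213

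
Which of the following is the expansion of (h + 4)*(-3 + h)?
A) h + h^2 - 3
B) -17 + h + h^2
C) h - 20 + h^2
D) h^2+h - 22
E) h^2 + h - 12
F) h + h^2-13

Expanding (h + 4)*(-3 + h):
= h^2 + h - 12
E) h^2 + h - 12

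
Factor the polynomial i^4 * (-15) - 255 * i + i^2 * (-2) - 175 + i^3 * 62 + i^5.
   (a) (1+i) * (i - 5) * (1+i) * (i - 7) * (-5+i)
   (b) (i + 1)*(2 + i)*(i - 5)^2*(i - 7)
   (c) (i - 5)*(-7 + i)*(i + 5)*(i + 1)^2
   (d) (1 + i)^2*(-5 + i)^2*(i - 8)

We need to factor i^4 * (-15) - 255 * i + i^2 * (-2) - 175 + i^3 * 62 + i^5.
The factored form is (1+i) * (i - 5) * (1+i) * (i - 7) * (-5+i).
a) (1+i) * (i - 5) * (1+i) * (i - 7) * (-5+i)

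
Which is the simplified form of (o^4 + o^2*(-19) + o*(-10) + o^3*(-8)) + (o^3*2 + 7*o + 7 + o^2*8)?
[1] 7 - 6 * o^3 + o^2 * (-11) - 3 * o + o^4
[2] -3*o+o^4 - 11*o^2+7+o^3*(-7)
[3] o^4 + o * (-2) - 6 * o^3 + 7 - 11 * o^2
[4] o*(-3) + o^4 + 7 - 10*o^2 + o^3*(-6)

Adding the polynomials and combining like terms:
(o^4 + o^2*(-19) + o*(-10) + o^3*(-8)) + (o^3*2 + 7*o + 7 + o^2*8)
= 7 - 6 * o^3 + o^2 * (-11) - 3 * o + o^4
1) 7 - 6 * o^3 + o^2 * (-11) - 3 * o + o^4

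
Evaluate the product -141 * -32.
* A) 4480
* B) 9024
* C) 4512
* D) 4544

-141 * -32 = 4512
C) 4512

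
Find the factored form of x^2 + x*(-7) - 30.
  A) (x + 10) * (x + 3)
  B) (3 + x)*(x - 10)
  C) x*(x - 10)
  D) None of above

We need to factor x^2 + x*(-7) - 30.
The factored form is (3 + x)*(x - 10).
B) (3 + x)*(x - 10)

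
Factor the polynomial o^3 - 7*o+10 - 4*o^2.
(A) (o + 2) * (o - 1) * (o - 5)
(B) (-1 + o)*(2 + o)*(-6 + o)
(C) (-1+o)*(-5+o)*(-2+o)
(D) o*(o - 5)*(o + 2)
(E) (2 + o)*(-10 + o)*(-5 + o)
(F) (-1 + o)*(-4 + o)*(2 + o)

We need to factor o^3 - 7*o+10 - 4*o^2.
The factored form is (o + 2) * (o - 1) * (o - 5).
A) (o + 2) * (o - 1) * (o - 5)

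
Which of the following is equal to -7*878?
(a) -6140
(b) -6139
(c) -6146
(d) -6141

-7 * 878 = -6146
c) -6146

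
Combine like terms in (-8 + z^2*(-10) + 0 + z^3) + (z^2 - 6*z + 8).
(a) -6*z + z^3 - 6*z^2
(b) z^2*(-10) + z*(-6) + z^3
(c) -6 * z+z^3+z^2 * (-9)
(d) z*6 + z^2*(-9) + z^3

Adding the polynomials and combining like terms:
(-8 + z^2*(-10) + 0 + z^3) + (z^2 - 6*z + 8)
= -6 * z+z^3+z^2 * (-9)
c) -6 * z+z^3+z^2 * (-9)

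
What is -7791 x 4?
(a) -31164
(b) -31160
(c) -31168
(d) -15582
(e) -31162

-7791 * 4 = -31164
a) -31164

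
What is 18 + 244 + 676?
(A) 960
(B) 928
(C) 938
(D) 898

First: 18 + 244 = 262
Then: 262 + 676 = 938
C) 938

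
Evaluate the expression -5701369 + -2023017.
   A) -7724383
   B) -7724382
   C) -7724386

-5701369 + -2023017 = -7724386
C) -7724386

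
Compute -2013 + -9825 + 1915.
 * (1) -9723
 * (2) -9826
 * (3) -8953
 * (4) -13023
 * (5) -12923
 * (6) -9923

First: -2013 + -9825 = -11838
Then: -11838 + 1915 = -9923
6) -9923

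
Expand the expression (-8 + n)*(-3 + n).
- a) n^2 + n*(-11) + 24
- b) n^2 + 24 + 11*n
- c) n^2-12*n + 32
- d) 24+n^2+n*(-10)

Expanding (-8 + n)*(-3 + n):
= n^2 + n*(-11) + 24
a) n^2 + n*(-11) + 24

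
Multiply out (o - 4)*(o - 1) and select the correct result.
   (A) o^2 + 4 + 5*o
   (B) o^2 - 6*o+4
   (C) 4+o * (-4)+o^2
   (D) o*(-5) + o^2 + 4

Expanding (o - 4)*(o - 1):
= o*(-5) + o^2 + 4
D) o*(-5) + o^2 + 4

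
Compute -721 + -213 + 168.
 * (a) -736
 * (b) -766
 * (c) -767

First: -721 + -213 = -934
Then: -934 + 168 = -766
b) -766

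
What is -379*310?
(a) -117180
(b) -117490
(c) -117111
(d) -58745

-379 * 310 = -117490
b) -117490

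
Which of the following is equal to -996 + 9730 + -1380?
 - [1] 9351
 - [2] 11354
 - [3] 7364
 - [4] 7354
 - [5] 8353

First: -996 + 9730 = 8734
Then: 8734 + -1380 = 7354
4) 7354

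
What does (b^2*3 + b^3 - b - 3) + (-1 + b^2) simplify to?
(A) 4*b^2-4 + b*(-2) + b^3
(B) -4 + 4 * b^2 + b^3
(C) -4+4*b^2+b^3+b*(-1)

Adding the polynomials and combining like terms:
(b^2*3 + b^3 - b - 3) + (-1 + b^2)
= -4+4*b^2+b^3+b*(-1)
C) -4+4*b^2+b^3+b*(-1)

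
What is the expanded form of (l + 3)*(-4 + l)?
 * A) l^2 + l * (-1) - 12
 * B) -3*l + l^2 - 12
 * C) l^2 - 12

Expanding (l + 3)*(-4 + l):
= l^2 + l * (-1) - 12
A) l^2 + l * (-1) - 12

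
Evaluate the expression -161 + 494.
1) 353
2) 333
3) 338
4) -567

-161 + 494 = 333
2) 333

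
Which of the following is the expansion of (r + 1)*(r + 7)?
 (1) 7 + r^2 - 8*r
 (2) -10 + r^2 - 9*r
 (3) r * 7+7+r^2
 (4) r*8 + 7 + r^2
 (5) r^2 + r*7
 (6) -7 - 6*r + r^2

Expanding (r + 1)*(r + 7):
= r*8 + 7 + r^2
4) r*8 + 7 + r^2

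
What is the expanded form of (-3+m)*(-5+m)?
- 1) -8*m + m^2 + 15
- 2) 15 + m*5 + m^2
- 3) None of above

Expanding (-3+m)*(-5+m):
= -8*m + m^2 + 15
1) -8*m + m^2 + 15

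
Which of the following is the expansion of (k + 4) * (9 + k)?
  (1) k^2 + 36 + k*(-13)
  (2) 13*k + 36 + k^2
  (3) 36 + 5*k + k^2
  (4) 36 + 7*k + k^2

Expanding (k + 4) * (9 + k):
= 13*k + 36 + k^2
2) 13*k + 36 + k^2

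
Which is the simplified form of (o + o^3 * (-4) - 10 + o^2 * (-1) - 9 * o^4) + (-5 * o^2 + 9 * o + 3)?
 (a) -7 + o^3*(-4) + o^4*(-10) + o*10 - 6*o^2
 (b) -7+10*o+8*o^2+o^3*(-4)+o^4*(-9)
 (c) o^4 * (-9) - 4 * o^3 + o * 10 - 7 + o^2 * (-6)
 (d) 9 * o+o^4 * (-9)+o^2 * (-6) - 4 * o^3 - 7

Adding the polynomials and combining like terms:
(o + o^3*(-4) - 10 + o^2*(-1) - 9*o^4) + (-5*o^2 + 9*o + 3)
= o^4 * (-9) - 4 * o^3 + o * 10 - 7 + o^2 * (-6)
c) o^4 * (-9) - 4 * o^3 + o * 10 - 7 + o^2 * (-6)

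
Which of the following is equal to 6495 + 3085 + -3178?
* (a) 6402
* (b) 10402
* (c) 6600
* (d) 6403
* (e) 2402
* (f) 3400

First: 6495 + 3085 = 9580
Then: 9580 + -3178 = 6402
a) 6402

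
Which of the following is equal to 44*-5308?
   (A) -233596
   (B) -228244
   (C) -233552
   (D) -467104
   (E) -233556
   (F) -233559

44 * -5308 = -233552
C) -233552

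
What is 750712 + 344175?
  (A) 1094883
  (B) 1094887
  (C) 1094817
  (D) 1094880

750712 + 344175 = 1094887
B) 1094887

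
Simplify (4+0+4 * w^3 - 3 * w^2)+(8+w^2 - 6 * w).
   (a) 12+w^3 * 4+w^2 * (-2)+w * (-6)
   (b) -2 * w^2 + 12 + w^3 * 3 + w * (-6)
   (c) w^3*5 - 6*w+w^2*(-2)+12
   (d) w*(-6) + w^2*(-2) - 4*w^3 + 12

Adding the polynomials and combining like terms:
(4 + 0 + 4*w^3 - 3*w^2) + (8 + w^2 - 6*w)
= 12+w^3 * 4+w^2 * (-2)+w * (-6)
a) 12+w^3 * 4+w^2 * (-2)+w * (-6)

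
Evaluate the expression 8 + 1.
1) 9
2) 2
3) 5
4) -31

8 + 1 = 9
1) 9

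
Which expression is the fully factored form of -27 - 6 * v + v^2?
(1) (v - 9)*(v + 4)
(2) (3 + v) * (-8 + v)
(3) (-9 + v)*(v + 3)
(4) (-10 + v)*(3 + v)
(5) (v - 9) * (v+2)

We need to factor -27 - 6 * v + v^2.
The factored form is (-9 + v)*(v + 3).
3) (-9 + v)*(v + 3)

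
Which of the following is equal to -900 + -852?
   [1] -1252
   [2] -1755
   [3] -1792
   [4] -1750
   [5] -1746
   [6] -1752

-900 + -852 = -1752
6) -1752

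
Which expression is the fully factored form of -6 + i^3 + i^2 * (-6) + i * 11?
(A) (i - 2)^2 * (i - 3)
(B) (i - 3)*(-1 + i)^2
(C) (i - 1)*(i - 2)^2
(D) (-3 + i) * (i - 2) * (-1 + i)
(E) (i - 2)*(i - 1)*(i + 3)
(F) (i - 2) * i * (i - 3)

We need to factor -6 + i^3 + i^2 * (-6) + i * 11.
The factored form is (-3 + i) * (i - 2) * (-1 + i).
D) (-3 + i) * (i - 2) * (-1 + i)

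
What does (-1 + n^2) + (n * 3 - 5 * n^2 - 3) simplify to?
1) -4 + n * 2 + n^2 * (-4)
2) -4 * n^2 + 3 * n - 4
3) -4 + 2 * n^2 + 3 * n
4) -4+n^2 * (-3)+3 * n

Adding the polynomials and combining like terms:
(-1 + n^2) + (n*3 - 5*n^2 - 3)
= -4 * n^2 + 3 * n - 4
2) -4 * n^2 + 3 * n - 4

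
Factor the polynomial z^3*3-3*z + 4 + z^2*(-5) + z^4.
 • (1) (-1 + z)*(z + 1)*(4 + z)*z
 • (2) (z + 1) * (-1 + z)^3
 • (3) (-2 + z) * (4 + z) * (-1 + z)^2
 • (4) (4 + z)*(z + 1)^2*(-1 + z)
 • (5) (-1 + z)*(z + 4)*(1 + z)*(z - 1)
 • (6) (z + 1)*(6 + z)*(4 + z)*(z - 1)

We need to factor z^3*3-3*z + 4 + z^2*(-5) + z^4.
The factored form is (-1 + z)*(z + 4)*(1 + z)*(z - 1).
5) (-1 + z)*(z + 4)*(1 + z)*(z - 1)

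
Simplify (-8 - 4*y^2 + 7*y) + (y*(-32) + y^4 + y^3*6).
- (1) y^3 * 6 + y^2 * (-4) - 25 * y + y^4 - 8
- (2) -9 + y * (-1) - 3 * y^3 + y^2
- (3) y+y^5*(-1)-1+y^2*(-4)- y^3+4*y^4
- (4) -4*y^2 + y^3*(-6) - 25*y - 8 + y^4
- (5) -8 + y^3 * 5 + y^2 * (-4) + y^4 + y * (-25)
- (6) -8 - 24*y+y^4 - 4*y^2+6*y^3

Adding the polynomials and combining like terms:
(-8 - 4*y^2 + 7*y) + (y*(-32) + y^4 + y^3*6)
= y^3 * 6 + y^2 * (-4) - 25 * y + y^4 - 8
1) y^3 * 6 + y^2 * (-4) - 25 * y + y^4 - 8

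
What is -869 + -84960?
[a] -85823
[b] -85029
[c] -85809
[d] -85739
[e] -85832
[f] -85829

-869 + -84960 = -85829
f) -85829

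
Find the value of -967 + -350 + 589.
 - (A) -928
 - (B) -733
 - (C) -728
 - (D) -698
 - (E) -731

First: -967 + -350 = -1317
Then: -1317 + 589 = -728
C) -728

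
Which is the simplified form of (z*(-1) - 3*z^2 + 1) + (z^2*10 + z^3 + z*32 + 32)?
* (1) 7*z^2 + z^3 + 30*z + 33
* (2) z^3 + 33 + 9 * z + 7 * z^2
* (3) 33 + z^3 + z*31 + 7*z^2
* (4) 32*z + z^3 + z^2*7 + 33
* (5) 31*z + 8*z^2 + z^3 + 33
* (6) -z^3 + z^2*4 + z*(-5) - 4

Adding the polynomials and combining like terms:
(z*(-1) - 3*z^2 + 1) + (z^2*10 + z^3 + z*32 + 32)
= 33 + z^3 + z*31 + 7*z^2
3) 33 + z^3 + z*31 + 7*z^2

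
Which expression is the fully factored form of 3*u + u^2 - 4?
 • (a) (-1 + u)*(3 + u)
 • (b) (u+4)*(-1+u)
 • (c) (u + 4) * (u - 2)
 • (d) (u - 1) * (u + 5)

We need to factor 3*u + u^2 - 4.
The factored form is (u+4)*(-1+u).
b) (u+4)*(-1+u)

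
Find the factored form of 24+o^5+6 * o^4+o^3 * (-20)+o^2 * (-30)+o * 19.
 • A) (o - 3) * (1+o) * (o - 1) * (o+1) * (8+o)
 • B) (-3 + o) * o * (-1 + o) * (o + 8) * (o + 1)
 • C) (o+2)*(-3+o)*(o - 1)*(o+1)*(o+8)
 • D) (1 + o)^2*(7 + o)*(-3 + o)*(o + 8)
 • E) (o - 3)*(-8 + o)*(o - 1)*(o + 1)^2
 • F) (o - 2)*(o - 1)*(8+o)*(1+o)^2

We need to factor 24+o^5+6 * o^4+o^3 * (-20)+o^2 * (-30)+o * 19.
The factored form is (o - 3) * (1+o) * (o - 1) * (o+1) * (8+o).
A) (o - 3) * (1+o) * (o - 1) * (o+1) * (8+o)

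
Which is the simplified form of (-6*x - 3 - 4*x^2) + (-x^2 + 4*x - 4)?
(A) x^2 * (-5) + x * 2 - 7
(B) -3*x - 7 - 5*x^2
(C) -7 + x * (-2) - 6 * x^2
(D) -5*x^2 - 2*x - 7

Adding the polynomials and combining like terms:
(-6*x - 3 - 4*x^2) + (-x^2 + 4*x - 4)
= -5*x^2 - 2*x - 7
D) -5*x^2 - 2*x - 7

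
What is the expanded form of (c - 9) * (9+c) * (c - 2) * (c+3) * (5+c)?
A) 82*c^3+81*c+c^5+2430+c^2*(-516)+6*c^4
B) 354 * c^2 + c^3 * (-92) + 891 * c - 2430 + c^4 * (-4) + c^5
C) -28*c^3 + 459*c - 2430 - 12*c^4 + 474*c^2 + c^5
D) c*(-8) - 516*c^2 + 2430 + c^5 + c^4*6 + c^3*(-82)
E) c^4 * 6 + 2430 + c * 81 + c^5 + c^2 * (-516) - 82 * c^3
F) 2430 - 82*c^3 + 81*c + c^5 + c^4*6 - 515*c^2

Expanding (c - 9) * (9+c) * (c - 2) * (c+3) * (5+c):
= c^4 * 6 + 2430 + c * 81 + c^5 + c^2 * (-516) - 82 * c^3
E) c^4 * 6 + 2430 + c * 81 + c^5 + c^2 * (-516) - 82 * c^3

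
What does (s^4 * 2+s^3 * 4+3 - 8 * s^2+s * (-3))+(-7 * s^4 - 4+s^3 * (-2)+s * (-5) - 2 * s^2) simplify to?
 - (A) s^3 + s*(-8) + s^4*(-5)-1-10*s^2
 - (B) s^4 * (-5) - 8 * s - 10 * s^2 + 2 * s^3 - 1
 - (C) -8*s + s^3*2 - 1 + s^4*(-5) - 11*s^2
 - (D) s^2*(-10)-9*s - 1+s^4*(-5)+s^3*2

Adding the polynomials and combining like terms:
(s^4*2 + s^3*4 + 3 - 8*s^2 + s*(-3)) + (-7*s^4 - 4 + s^3*(-2) + s*(-5) - 2*s^2)
= s^4 * (-5) - 8 * s - 10 * s^2 + 2 * s^3 - 1
B) s^4 * (-5) - 8 * s - 10 * s^2 + 2 * s^3 - 1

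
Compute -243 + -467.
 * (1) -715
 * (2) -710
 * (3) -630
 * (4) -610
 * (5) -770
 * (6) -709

-243 + -467 = -710
2) -710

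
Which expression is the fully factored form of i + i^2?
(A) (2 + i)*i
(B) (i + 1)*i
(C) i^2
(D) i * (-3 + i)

We need to factor i + i^2.
The factored form is (i + 1)*i.
B) (i + 1)*i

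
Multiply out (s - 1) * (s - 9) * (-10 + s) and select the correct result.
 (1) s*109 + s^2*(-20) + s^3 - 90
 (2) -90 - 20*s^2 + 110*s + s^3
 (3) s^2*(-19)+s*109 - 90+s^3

Expanding (s - 1) * (s - 9) * (-10 + s):
= s*109 + s^2*(-20) + s^3 - 90
1) s*109 + s^2*(-20) + s^3 - 90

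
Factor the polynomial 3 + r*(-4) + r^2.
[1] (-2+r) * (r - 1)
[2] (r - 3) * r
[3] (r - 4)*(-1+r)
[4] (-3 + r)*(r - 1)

We need to factor 3 + r*(-4) + r^2.
The factored form is (-3 + r)*(r - 1).
4) (-3 + r)*(r - 1)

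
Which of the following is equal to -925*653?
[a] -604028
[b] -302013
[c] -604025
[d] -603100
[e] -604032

-925 * 653 = -604025
c) -604025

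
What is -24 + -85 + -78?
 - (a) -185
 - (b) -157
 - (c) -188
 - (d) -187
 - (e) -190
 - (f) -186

First: -24 + -85 = -109
Then: -109 + -78 = -187
d) -187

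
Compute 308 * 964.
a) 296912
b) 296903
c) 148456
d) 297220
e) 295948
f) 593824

308 * 964 = 296912
a) 296912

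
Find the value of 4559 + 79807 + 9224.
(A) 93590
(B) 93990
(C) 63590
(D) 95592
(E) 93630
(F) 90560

First: 4559 + 79807 = 84366
Then: 84366 + 9224 = 93590
A) 93590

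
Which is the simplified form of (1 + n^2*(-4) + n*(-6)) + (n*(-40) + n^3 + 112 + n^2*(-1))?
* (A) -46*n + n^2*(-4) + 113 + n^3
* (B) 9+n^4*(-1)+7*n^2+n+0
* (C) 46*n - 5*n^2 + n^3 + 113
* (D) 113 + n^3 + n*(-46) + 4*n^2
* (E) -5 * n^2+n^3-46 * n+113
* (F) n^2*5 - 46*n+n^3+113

Adding the polynomials and combining like terms:
(1 + n^2*(-4) + n*(-6)) + (n*(-40) + n^3 + 112 + n^2*(-1))
= -5 * n^2+n^3-46 * n+113
E) -5 * n^2+n^3-46 * n+113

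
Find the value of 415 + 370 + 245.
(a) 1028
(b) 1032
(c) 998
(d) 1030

First: 415 + 370 = 785
Then: 785 + 245 = 1030
d) 1030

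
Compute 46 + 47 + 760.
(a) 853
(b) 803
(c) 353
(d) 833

First: 46 + 47 = 93
Then: 93 + 760 = 853
a) 853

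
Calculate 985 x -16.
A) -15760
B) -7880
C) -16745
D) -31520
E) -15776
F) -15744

985 * -16 = -15760
A) -15760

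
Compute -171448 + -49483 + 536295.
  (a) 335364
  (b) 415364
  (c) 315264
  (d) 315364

First: -171448 + -49483 = -220931
Then: -220931 + 536295 = 315364
d) 315364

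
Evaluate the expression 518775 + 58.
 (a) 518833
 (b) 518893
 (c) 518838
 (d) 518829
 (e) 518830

518775 + 58 = 518833
a) 518833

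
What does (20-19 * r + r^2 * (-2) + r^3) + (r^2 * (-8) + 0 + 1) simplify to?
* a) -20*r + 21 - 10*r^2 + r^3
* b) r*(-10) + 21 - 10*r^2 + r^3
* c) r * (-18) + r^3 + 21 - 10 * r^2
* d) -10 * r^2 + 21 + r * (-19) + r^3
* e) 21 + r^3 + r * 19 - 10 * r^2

Adding the polynomials and combining like terms:
(20 - 19*r + r^2*(-2) + r^3) + (r^2*(-8) + 0 + 1)
= -10 * r^2 + 21 + r * (-19) + r^3
d) -10 * r^2 + 21 + r * (-19) + r^3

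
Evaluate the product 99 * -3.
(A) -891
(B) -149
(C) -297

99 * -3 = -297
C) -297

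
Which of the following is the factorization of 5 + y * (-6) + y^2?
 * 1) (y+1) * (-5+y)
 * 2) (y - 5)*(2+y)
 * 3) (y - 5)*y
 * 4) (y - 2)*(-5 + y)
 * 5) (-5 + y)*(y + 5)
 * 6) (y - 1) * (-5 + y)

We need to factor 5 + y * (-6) + y^2.
The factored form is (y - 1) * (-5 + y).
6) (y - 1) * (-5 + y)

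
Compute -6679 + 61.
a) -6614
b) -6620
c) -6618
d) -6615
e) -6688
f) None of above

-6679 + 61 = -6618
c) -6618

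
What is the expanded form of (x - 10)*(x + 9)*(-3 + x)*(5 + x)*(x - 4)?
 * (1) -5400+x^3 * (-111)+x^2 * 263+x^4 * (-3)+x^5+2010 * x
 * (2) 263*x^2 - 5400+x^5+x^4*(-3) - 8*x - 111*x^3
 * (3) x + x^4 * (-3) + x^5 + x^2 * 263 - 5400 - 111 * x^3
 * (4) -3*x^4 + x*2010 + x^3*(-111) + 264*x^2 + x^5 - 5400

Expanding (x - 10)*(x + 9)*(-3 + x)*(5 + x)*(x - 4):
= -5400+x^3 * (-111)+x^2 * 263+x^4 * (-3)+x^5+2010 * x
1) -5400+x^3 * (-111)+x^2 * 263+x^4 * (-3)+x^5+2010 * x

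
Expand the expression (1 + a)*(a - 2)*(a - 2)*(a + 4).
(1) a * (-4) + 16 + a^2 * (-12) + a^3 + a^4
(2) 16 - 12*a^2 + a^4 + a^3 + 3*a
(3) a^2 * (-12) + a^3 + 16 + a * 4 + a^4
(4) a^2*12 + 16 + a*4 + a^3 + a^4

Expanding (1 + a)*(a - 2)*(a - 2)*(a + 4):
= a^2 * (-12) + a^3 + 16 + a * 4 + a^4
3) a^2 * (-12) + a^3 + 16 + a * 4 + a^4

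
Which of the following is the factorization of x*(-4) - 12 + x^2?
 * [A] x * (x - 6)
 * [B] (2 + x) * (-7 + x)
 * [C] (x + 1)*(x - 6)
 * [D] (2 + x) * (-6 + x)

We need to factor x*(-4) - 12 + x^2.
The factored form is (2 + x) * (-6 + x).
D) (2 + x) * (-6 + x)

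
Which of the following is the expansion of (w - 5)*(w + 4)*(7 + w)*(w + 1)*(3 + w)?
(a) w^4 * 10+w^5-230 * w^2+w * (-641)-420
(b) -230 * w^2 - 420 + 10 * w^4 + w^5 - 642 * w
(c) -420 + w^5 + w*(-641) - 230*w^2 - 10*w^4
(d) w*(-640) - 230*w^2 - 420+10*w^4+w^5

Expanding (w - 5)*(w + 4)*(7 + w)*(w + 1)*(3 + w):
= w^4 * 10+w^5-230 * w^2+w * (-641)-420
a) w^4 * 10+w^5-230 * w^2+w * (-641)-420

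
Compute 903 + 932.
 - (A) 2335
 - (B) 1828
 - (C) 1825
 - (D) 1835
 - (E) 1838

903 + 932 = 1835
D) 1835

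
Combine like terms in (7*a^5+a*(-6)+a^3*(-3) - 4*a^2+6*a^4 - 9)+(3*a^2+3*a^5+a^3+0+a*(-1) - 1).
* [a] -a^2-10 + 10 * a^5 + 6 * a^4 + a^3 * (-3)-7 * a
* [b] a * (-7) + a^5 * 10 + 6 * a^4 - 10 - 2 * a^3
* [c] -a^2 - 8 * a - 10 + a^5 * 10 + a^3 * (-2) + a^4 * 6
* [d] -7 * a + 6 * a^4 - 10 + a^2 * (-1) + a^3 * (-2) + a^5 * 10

Adding the polynomials and combining like terms:
(7*a^5 + a*(-6) + a^3*(-3) - 4*a^2 + 6*a^4 - 9) + (3*a^2 + 3*a^5 + a^3 + 0 + a*(-1) - 1)
= -7 * a + 6 * a^4 - 10 + a^2 * (-1) + a^3 * (-2) + a^5 * 10
d) -7 * a + 6 * a^4 - 10 + a^2 * (-1) + a^3 * (-2) + a^5 * 10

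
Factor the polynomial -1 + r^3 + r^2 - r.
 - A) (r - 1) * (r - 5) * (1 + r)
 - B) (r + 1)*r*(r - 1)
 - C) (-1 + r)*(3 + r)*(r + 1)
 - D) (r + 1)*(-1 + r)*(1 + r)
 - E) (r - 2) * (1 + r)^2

We need to factor -1 + r^3 + r^2 - r.
The factored form is (r + 1)*(-1 + r)*(1 + r).
D) (r + 1)*(-1 + r)*(1 + r)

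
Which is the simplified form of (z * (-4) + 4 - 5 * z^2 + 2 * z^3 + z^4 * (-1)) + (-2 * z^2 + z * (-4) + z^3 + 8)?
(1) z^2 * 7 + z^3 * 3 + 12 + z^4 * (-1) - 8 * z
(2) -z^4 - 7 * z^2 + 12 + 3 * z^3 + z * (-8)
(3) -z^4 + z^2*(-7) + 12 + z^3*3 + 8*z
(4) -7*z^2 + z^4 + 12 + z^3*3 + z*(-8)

Adding the polynomials and combining like terms:
(z*(-4) + 4 - 5*z^2 + 2*z^3 + z^4*(-1)) + (-2*z^2 + z*(-4) + z^3 + 8)
= -z^4 - 7 * z^2 + 12 + 3 * z^3 + z * (-8)
2) -z^4 - 7 * z^2 + 12 + 3 * z^3 + z * (-8)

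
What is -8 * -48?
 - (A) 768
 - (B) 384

-8 * -48 = 384
B) 384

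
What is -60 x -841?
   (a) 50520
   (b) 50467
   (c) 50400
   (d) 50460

-60 * -841 = 50460
d) 50460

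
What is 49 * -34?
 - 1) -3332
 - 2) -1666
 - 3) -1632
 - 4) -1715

49 * -34 = -1666
2) -1666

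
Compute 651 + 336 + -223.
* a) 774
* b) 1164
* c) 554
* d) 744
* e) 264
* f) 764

First: 651 + 336 = 987
Then: 987 + -223 = 764
f) 764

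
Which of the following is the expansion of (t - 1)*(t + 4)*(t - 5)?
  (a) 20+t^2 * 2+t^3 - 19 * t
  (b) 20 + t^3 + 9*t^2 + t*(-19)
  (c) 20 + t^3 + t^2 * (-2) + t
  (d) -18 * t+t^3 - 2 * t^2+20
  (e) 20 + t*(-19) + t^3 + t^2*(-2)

Expanding (t - 1)*(t + 4)*(t - 5):
= 20 + t*(-19) + t^3 + t^2*(-2)
e) 20 + t*(-19) + t^3 + t^2*(-2)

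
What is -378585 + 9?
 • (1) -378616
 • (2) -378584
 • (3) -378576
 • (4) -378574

-378585 + 9 = -378576
3) -378576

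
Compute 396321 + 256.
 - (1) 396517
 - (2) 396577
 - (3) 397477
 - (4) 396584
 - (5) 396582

396321 + 256 = 396577
2) 396577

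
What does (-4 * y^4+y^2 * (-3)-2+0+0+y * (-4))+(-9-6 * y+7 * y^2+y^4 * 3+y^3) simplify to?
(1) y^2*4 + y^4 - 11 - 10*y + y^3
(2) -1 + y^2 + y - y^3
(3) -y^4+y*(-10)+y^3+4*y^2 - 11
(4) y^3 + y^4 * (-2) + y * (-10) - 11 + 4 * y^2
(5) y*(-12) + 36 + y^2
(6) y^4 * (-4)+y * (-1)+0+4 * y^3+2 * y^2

Adding the polynomials and combining like terms:
(-4*y^4 + y^2*(-3) - 2 + 0 + 0 + y*(-4)) + (-9 - 6*y + 7*y^2 + y^4*3 + y^3)
= -y^4+y*(-10)+y^3+4*y^2 - 11
3) -y^4+y*(-10)+y^3+4*y^2 - 11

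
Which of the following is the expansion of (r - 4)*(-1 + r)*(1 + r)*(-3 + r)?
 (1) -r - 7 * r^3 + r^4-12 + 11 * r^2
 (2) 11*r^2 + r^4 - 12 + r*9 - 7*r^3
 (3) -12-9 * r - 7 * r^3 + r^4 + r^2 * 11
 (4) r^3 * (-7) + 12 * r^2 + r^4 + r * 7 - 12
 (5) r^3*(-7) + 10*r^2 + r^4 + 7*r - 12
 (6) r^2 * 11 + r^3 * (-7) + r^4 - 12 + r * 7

Expanding (r - 4)*(-1 + r)*(1 + r)*(-3 + r):
= r^2 * 11 + r^3 * (-7) + r^4 - 12 + r * 7
6) r^2 * 11 + r^3 * (-7) + r^4 - 12 + r * 7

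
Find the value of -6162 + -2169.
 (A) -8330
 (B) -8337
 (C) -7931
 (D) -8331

-6162 + -2169 = -8331
D) -8331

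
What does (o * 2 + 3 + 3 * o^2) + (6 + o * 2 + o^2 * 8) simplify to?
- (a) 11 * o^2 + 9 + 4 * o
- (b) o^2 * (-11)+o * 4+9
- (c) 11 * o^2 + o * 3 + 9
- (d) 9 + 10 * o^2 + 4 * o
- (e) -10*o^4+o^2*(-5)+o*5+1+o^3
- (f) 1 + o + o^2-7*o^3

Adding the polynomials and combining like terms:
(o*2 + 3 + 3*o^2) + (6 + o*2 + o^2*8)
= 11 * o^2 + 9 + 4 * o
a) 11 * o^2 + 9 + 4 * o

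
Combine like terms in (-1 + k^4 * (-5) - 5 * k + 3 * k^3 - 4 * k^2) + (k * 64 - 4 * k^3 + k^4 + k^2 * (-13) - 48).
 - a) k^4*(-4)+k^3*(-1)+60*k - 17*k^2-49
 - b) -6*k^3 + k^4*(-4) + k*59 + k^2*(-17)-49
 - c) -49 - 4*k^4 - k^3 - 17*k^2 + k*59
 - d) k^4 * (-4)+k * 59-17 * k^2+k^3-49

Adding the polynomials and combining like terms:
(-1 + k^4*(-5) - 5*k + 3*k^3 - 4*k^2) + (k*64 - 4*k^3 + k^4 + k^2*(-13) - 48)
= -49 - 4*k^4 - k^3 - 17*k^2 + k*59
c) -49 - 4*k^4 - k^3 - 17*k^2 + k*59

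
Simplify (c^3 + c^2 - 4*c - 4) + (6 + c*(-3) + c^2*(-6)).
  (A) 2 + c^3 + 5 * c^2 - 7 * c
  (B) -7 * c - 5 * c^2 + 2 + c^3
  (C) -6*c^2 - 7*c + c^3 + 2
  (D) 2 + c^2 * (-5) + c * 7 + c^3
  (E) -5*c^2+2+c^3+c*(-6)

Adding the polynomials and combining like terms:
(c^3 + c^2 - 4*c - 4) + (6 + c*(-3) + c^2*(-6))
= -7 * c - 5 * c^2 + 2 + c^3
B) -7 * c - 5 * c^2 + 2 + c^3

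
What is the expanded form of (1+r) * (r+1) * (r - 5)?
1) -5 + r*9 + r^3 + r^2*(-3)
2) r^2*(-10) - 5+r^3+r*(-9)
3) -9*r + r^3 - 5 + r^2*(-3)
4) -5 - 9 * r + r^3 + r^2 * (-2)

Expanding (1+r) * (r+1) * (r - 5):
= -9*r + r^3 - 5 + r^2*(-3)
3) -9*r + r^3 - 5 + r^2*(-3)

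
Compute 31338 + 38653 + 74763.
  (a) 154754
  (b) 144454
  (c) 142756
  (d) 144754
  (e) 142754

First: 31338 + 38653 = 69991
Then: 69991 + 74763 = 144754
d) 144754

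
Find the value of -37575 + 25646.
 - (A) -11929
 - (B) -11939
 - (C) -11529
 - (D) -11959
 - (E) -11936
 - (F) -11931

-37575 + 25646 = -11929
A) -11929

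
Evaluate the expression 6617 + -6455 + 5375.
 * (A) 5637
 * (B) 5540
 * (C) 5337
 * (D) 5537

First: 6617 + -6455 = 162
Then: 162 + 5375 = 5537
D) 5537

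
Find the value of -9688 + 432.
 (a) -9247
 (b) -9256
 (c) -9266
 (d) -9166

-9688 + 432 = -9256
b) -9256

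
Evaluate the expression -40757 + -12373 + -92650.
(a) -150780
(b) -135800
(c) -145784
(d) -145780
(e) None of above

First: -40757 + -12373 = -53130
Then: -53130 + -92650 = -145780
d) -145780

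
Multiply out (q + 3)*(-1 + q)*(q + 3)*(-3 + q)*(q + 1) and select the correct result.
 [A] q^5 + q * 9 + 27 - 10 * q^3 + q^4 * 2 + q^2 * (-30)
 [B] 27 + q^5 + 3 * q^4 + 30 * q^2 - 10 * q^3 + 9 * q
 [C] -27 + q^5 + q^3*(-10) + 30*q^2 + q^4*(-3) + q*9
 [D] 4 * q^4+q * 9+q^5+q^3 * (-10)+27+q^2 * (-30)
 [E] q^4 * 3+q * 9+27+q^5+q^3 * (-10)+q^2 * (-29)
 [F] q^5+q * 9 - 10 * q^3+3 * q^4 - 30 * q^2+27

Expanding (q + 3)*(-1 + q)*(q + 3)*(-3 + q)*(q + 1):
= q^5+q * 9 - 10 * q^3+3 * q^4 - 30 * q^2+27
F) q^5+q * 9 - 10 * q^3+3 * q^4 - 30 * q^2+27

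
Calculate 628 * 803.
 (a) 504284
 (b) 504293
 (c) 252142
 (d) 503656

628 * 803 = 504284
a) 504284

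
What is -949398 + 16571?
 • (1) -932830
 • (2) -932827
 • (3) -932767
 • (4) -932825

-949398 + 16571 = -932827
2) -932827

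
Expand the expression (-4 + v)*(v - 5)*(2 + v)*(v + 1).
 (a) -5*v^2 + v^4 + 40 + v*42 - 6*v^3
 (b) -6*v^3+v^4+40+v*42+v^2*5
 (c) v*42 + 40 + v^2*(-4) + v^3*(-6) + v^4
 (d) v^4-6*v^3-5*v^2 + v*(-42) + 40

Expanding (-4 + v)*(v - 5)*(2 + v)*(v + 1):
= -5*v^2 + v^4 + 40 + v*42 - 6*v^3
a) -5*v^2 + v^4 + 40 + v*42 - 6*v^3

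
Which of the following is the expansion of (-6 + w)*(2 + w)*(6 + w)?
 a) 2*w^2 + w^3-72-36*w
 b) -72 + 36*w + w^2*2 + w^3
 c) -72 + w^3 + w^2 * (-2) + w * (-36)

Expanding (-6 + w)*(2 + w)*(6 + w):
= 2*w^2 + w^3-72-36*w
a) 2*w^2 + w^3-72-36*w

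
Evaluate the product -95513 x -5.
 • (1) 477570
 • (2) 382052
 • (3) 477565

-95513 * -5 = 477565
3) 477565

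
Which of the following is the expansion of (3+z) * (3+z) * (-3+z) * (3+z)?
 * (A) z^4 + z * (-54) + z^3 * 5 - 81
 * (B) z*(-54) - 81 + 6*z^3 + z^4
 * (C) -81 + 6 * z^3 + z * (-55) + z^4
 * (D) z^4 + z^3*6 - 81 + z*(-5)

Expanding (3+z) * (3+z) * (-3+z) * (3+z):
= z*(-54) - 81 + 6*z^3 + z^4
B) z*(-54) - 81 + 6*z^3 + z^4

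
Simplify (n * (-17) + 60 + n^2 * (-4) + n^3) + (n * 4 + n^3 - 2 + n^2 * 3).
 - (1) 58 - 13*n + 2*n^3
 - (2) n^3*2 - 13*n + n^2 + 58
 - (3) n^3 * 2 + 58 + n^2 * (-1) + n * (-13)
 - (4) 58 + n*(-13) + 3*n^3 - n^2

Adding the polynomials and combining like terms:
(n*(-17) + 60 + n^2*(-4) + n^3) + (n*4 + n^3 - 2 + n^2*3)
= n^3 * 2 + 58 + n^2 * (-1) + n * (-13)
3) n^3 * 2 + 58 + n^2 * (-1) + n * (-13)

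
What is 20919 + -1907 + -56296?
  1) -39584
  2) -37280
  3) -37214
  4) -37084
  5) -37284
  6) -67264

First: 20919 + -1907 = 19012
Then: 19012 + -56296 = -37284
5) -37284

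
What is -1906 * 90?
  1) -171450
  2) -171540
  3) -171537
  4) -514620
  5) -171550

-1906 * 90 = -171540
2) -171540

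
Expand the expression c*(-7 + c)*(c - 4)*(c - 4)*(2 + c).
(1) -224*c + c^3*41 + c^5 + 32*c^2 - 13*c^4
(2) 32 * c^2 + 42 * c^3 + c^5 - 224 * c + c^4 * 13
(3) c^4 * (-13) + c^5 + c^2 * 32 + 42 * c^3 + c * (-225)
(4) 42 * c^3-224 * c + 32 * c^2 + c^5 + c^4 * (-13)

Expanding c*(-7 + c)*(c - 4)*(c - 4)*(2 + c):
= 42 * c^3-224 * c + 32 * c^2 + c^5 + c^4 * (-13)
4) 42 * c^3-224 * c + 32 * c^2 + c^5 + c^4 * (-13)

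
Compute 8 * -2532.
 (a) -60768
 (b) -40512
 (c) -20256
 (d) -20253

8 * -2532 = -20256
c) -20256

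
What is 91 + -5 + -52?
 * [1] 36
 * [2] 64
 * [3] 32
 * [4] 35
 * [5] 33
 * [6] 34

First: 91 + -5 = 86
Then: 86 + -52 = 34
6) 34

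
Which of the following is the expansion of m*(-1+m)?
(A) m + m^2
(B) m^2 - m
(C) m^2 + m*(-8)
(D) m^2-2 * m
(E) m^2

Expanding m*(-1+m):
= m^2 - m
B) m^2 - m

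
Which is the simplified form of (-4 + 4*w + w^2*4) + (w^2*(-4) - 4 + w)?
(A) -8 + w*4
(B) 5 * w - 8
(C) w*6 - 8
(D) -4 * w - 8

Adding the polynomials and combining like terms:
(-4 + 4*w + w^2*4) + (w^2*(-4) - 4 + w)
= 5 * w - 8
B) 5 * w - 8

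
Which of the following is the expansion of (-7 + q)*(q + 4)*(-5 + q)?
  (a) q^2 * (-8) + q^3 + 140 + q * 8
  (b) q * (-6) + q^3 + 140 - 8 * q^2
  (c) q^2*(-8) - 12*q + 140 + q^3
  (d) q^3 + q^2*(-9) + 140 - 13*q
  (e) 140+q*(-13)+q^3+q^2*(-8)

Expanding (-7 + q)*(q + 4)*(-5 + q):
= 140+q*(-13)+q^3+q^2*(-8)
e) 140+q*(-13)+q^3+q^2*(-8)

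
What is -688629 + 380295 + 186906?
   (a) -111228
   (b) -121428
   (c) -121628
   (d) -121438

First: -688629 + 380295 = -308334
Then: -308334 + 186906 = -121428
b) -121428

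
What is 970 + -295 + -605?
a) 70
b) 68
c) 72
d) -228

First: 970 + -295 = 675
Then: 675 + -605 = 70
a) 70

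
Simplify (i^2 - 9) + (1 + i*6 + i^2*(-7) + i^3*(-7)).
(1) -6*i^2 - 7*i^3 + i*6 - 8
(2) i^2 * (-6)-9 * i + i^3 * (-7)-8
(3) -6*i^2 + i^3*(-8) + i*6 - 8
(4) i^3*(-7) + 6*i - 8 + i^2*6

Adding the polynomials and combining like terms:
(i^2 - 9) + (1 + i*6 + i^2*(-7) + i^3*(-7))
= -6*i^2 - 7*i^3 + i*6 - 8
1) -6*i^2 - 7*i^3 + i*6 - 8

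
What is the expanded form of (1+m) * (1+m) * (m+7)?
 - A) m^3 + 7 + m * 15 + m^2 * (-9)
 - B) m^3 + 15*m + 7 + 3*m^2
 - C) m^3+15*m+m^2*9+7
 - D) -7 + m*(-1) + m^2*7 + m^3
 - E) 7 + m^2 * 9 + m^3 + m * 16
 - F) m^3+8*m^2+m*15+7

Expanding (1+m) * (1+m) * (m+7):
= m^3+15*m+m^2*9+7
C) m^3+15*m+m^2*9+7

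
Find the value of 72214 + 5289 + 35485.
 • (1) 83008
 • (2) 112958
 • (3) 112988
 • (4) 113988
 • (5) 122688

First: 72214 + 5289 = 77503
Then: 77503 + 35485 = 112988
3) 112988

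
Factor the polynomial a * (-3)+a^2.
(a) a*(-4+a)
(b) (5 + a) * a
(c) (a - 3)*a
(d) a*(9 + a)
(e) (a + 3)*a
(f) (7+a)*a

We need to factor a * (-3)+a^2.
The factored form is (a - 3)*a.
c) (a - 3)*a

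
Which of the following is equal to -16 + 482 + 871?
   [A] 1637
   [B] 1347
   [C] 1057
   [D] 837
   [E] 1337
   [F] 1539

First: -16 + 482 = 466
Then: 466 + 871 = 1337
E) 1337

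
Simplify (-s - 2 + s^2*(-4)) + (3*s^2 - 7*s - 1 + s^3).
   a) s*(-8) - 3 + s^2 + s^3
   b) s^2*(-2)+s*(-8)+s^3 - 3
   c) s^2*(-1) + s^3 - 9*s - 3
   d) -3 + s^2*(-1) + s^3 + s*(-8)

Adding the polynomials and combining like terms:
(-s - 2 + s^2*(-4)) + (3*s^2 - 7*s - 1 + s^3)
= -3 + s^2*(-1) + s^3 + s*(-8)
d) -3 + s^2*(-1) + s^3 + s*(-8)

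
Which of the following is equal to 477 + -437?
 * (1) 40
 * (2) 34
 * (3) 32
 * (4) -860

477 + -437 = 40
1) 40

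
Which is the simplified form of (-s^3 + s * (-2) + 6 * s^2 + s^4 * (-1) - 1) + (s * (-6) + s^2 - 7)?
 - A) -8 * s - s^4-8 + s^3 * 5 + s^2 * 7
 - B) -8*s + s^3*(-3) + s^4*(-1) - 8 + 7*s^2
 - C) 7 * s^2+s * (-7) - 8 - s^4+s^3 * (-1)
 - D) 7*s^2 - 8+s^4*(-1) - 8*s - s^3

Adding the polynomials and combining like terms:
(-s^3 + s*(-2) + 6*s^2 + s^4*(-1) - 1) + (s*(-6) + s^2 - 7)
= 7*s^2 - 8+s^4*(-1) - 8*s - s^3
D) 7*s^2 - 8+s^4*(-1) - 8*s - s^3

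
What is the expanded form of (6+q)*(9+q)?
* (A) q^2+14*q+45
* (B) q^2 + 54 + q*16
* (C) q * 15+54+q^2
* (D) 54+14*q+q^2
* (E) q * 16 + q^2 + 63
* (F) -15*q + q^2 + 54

Expanding (6+q)*(9+q):
= q * 15+54+q^2
C) q * 15+54+q^2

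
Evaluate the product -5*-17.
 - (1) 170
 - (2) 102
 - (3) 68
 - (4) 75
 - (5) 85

-5 * -17 = 85
5) 85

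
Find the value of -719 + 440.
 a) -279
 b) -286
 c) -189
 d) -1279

-719 + 440 = -279
a) -279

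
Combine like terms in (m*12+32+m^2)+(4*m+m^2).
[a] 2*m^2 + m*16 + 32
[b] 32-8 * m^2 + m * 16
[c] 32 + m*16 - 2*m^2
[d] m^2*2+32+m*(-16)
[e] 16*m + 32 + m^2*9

Adding the polynomials and combining like terms:
(m*12 + 32 + m^2) + (4*m + m^2)
= 2*m^2 + m*16 + 32
a) 2*m^2 + m*16 + 32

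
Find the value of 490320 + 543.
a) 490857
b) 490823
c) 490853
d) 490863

490320 + 543 = 490863
d) 490863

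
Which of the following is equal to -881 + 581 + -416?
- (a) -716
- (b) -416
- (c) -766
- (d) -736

First: -881 + 581 = -300
Then: -300 + -416 = -716
a) -716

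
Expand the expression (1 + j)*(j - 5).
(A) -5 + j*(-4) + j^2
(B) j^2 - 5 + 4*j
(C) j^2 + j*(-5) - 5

Expanding (1 + j)*(j - 5):
= -5 + j*(-4) + j^2
A) -5 + j*(-4) + j^2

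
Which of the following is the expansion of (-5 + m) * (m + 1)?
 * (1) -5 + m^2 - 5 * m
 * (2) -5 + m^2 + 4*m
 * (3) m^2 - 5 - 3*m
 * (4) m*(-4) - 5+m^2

Expanding (-5 + m) * (m + 1):
= m*(-4) - 5+m^2
4) m*(-4) - 5+m^2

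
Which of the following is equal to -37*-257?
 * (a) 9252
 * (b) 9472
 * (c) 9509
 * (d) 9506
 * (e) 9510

-37 * -257 = 9509
c) 9509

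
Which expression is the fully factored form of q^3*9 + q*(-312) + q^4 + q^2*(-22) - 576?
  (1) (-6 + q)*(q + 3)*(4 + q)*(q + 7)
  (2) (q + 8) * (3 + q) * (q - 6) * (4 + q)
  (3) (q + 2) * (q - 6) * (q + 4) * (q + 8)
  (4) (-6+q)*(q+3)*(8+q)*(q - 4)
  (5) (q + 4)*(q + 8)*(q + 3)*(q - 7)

We need to factor q^3*9 + q*(-312) + q^4 + q^2*(-22) - 576.
The factored form is (q + 8) * (3 + q) * (q - 6) * (4 + q).
2) (q + 8) * (3 + q) * (q - 6) * (4 + q)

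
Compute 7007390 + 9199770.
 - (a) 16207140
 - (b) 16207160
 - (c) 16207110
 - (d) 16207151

7007390 + 9199770 = 16207160
b) 16207160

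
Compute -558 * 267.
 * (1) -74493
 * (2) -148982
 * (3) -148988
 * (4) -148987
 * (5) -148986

-558 * 267 = -148986
5) -148986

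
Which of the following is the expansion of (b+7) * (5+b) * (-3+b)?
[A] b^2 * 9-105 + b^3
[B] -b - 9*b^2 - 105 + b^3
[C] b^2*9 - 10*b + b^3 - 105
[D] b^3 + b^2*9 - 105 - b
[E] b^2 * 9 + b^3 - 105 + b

Expanding (b+7) * (5+b) * (-3+b):
= b^3 + b^2*9 - 105 - b
D) b^3 + b^2*9 - 105 - b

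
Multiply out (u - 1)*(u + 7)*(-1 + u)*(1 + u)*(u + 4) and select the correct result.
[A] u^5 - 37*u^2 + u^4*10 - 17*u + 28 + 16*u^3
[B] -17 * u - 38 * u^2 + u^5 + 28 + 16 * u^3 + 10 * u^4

Expanding (u - 1)*(u + 7)*(-1 + u)*(1 + u)*(u + 4):
= -17 * u - 38 * u^2 + u^5 + 28 + 16 * u^3 + 10 * u^4
B) -17 * u - 38 * u^2 + u^5 + 28 + 16 * u^3 + 10 * u^4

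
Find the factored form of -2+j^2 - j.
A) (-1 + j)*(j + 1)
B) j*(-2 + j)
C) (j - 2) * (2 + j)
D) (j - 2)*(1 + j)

We need to factor -2+j^2 - j.
The factored form is (j - 2)*(1 + j).
D) (j - 2)*(1 + j)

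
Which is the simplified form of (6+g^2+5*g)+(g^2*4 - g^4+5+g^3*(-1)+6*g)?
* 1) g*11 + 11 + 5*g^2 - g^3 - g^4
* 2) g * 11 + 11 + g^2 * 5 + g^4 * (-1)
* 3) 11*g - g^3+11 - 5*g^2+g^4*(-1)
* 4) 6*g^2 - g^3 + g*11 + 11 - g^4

Adding the polynomials and combining like terms:
(6 + g^2 + 5*g) + (g^2*4 - g^4 + 5 + g^3*(-1) + 6*g)
= g*11 + 11 + 5*g^2 - g^3 - g^4
1) g*11 + 11 + 5*g^2 - g^3 - g^4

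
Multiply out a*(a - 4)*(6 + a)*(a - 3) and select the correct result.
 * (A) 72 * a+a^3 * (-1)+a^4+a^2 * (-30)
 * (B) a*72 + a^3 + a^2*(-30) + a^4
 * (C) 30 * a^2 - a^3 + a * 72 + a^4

Expanding a*(a - 4)*(6 + a)*(a - 3):
= 72 * a+a^3 * (-1)+a^4+a^2 * (-30)
A) 72 * a+a^3 * (-1)+a^4+a^2 * (-30)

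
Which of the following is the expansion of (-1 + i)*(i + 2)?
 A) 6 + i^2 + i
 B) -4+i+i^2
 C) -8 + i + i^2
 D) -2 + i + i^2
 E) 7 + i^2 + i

Expanding (-1 + i)*(i + 2):
= -2 + i + i^2
D) -2 + i + i^2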